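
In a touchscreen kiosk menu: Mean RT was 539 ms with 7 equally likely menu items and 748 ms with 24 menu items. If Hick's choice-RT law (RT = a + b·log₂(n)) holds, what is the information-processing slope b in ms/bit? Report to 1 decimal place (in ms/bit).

The slope on a log₂ axis is (748 − 539) / (4.5850 − 2.8074) = 117.574 ms/bit.

117.6 ms/bit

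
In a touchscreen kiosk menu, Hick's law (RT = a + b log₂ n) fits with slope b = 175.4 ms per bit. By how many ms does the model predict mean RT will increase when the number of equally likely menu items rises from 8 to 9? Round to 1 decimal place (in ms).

Only the slope matters, since a is common to both: ΔRT = b·log₂(n₂/n₁).
log₂(9) − log₂(8) = 3.1699 − 3 = 0.1699.
ΔRT = 175.4 × 0.1699 = 29.805 ms.

29.8 ms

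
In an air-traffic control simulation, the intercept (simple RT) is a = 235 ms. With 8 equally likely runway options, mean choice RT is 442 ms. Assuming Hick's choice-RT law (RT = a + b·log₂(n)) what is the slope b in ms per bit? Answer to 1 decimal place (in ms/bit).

69.0 ms/bit

b = (442 − 235) / log₂(8) = 207 / 3 = 69.000 ms/bit.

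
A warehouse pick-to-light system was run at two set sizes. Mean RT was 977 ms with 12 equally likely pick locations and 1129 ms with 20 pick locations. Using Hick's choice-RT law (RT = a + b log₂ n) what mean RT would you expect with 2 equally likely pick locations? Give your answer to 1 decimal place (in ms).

Fit slope and intercept:
  b = (1129 − 977) / (log₂ 20 − log₂ 12) = 152 / (4.3219 − 3.5850) = 206.251 ms/bit
  a = 977 − 206.251 × 3.5850 = 237.597 ms
Then RT(2) = 237.597 + 206.251 × log₂ 2 = 237.597 + 206.251 × 1 ≈ 443.849 ms.

443.8 ms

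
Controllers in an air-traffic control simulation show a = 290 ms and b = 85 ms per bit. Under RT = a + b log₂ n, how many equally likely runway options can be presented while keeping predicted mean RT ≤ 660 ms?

20

Set 290 + 85·log₂ n ≤ 660 → log₂ n ≤ (660 − 290)/85 = 4.3529.
So n ≤ 2^4.3529 = 20.435; the largest integer n is 20.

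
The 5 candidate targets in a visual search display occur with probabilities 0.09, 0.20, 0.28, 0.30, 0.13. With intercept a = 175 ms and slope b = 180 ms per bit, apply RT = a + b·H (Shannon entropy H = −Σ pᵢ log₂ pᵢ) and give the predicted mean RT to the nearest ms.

570 ms

H = 0.09·log₂(1/0.09) + 0.20·log₂(1/0.20) + 0.28·log₂(1/0.28) + 0.30·log₂(1/0.30) + 0.13·log₂(1/0.13) = 2.1950 bits.
RT = 175 + 180 × 2.1950 = 570.10 ms.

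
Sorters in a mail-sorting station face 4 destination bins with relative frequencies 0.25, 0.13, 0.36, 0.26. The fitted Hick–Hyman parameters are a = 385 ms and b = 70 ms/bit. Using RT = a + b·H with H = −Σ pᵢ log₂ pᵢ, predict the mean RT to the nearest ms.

519 ms

Entropy contributions −pᵢ log₂ pᵢ: 0.5000, 0.3826, 0.5306, 0.5053; sum H = 1.9185 bits.
RT = a + bH = 385 + 70·1.9185 = 519.30 ms.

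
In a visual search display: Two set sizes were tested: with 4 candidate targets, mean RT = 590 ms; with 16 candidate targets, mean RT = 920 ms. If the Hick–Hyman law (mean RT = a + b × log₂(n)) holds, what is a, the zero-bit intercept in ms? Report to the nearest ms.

Slope: b = (920 − 590) / (log₂ 16 − log₂ 4) = 330/2.0000 = 165 ms/bit.
Intercept: a = 590 − 165·log₂(4) = 260.000 ms.

260 ms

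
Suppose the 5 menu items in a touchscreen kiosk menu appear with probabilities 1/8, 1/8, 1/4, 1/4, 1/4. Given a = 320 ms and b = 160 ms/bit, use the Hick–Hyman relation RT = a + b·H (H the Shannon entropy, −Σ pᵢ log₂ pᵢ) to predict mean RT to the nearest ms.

680 ms

H = −Σ pᵢ log₂ pᵢ = 0.125·3 + 0.125·3 + 0.25·2 + 0.25·2 + 0.25·2 = 2.250 bits.
RT = 320 + 160 × 2.250 = 680.00 ms.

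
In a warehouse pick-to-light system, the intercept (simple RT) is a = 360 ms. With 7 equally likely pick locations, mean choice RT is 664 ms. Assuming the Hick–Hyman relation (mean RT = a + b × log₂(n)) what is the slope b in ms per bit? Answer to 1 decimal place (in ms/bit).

log₂(7) = 2.8074 bits.
b = (RT − a)/log₂ n = (664 − 360) / 2.8074 = 108.287 ms/bit.

108.3 ms/bit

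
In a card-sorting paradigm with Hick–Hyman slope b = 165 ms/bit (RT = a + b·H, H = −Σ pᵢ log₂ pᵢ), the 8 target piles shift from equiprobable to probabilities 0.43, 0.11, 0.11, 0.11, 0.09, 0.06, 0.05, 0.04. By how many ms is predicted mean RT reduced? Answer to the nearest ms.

The RT saving is b·ΔH. Equiprobable H₀ = log₂(8) = 3.0000 bits; with the given probabilities H = 2.5325 bits.
b·(H₀ − H) = 165 × (3.0000 − 2.5325) = 77.14 ms.

77 ms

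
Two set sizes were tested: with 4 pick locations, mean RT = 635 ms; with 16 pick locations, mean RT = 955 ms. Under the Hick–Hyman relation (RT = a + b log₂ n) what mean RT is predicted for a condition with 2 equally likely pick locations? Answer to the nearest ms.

Fit slope and intercept:
  b = (955 − 635) / (log₂ 16 − log₂ 4) = 320 / (4 − 2) = 160 ms/bit
  a = 635 − 160 × 2 = 315 ms
Then RT(2) = 315 + 160 × log₂ 2 = 315 + 160 × 1 ≈ 475.000 ms.

475 ms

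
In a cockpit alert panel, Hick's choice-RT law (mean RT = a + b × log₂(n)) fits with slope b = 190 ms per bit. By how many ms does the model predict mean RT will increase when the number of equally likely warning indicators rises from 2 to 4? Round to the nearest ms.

190 ms

Only the slope matters, since a is common to both: ΔRT = b·log₂(n₂/n₁).
log₂(4) − log₂(2) = log₂(4/2) = log₂(2) = 1.
ΔRT = 190 × 1.0000 = 190.000 ms.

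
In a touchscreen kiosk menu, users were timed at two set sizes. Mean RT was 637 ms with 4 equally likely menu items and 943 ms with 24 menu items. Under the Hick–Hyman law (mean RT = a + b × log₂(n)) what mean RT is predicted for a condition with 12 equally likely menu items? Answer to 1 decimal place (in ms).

RT is linear in log₂ n, so two points fix the line:
  b = (943 − 637) / (log₂ 24 − log₂ 4) = 306 / (4.5850 − 2) = 118.377 ms/bit
  a = 637 − 118.377 × 2 = 400.246 ms
Then RT(12) = 400.246 + 118.377 × log₂ 12 = 400.246 + 118.377 × 3.5850 ≈ 824.623 ms.

824.6 ms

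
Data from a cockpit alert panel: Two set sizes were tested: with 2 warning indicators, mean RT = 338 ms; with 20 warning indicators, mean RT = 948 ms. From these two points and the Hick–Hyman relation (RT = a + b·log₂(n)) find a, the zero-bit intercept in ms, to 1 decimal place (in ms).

154.4 ms

b = (RT₂ − RT₁)/(log₂ n₂ − log₂ n₁) = (948 − 338)/(4.3219 − 1) = 183.628 ms/bit.
Intercept: a = 338 − 183.628·log₂(2) = 154.372 ms.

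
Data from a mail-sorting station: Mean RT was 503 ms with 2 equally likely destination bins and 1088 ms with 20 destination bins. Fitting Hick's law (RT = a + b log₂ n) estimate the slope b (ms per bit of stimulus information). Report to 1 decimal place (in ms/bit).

b = (RT₂ − RT₁)/(log₂ n₂ − log₂ n₁) = (1088 − 503)/(4.3219 − 1) = 176.103 ms/bit.

176.1 ms/bit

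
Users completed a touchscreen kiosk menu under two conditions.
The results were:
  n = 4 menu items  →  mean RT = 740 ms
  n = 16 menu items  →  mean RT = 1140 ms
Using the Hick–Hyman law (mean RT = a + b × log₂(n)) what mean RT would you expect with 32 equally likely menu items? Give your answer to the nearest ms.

1340 ms

With log₂ n on the abscissa the relation is linear; from the two conditions:
  b = (1140 − 740) / (log₂ 16 − log₂ 4) = 400 / (4 − 2) = 200 ms/bit
  a = 740 − 200 × 2 = 340 ms
Then RT(32) = 340 + 200 × log₂ 32 = 340 + 200 × 5 ≈ 1340.000 ms.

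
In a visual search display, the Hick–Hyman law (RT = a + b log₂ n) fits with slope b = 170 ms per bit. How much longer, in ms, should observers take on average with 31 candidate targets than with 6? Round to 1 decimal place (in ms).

ΔRT = (a + b log₂ n₂) − (a + b log₂ n₁) = b·(log₂ n₂ − log₂ n₁).
log₂(31) − log₂(6) = 4.9542 − 2.5850 = 2.3692.
ΔRT = 170 × 2.3692 = 402.770 ms.

402.8 ms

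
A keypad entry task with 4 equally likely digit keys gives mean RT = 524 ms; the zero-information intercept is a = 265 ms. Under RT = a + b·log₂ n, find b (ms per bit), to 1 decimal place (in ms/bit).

log₂(4) = 2 bits.
b = (RT − a)/log₂ n = (524 − 265) / 2 = 129.500 ms/bit.

129.5 ms/bit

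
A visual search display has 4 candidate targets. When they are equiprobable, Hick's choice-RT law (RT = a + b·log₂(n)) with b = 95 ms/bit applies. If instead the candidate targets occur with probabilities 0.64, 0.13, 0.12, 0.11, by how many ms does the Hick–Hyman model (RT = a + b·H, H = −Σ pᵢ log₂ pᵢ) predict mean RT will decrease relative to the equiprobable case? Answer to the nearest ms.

Equiprobable entropy H₀ = log₂ 4 = 2.0000 bits.
Skewed entropy H = −Σ pᵢ log₂ pᵢ = 1.5121 bits.
ΔRT = b·(H₀ − H) = 95 × 0.4879 = 46.35 ms.

46 ms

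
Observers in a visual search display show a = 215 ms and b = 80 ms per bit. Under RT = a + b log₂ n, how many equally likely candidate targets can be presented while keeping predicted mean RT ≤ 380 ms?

4

80·log₂ n ≤ 380 − 215 = 165, giving log₂ n ≤ 2.0625 and n ≤ 4.177. The largest whole number is 4.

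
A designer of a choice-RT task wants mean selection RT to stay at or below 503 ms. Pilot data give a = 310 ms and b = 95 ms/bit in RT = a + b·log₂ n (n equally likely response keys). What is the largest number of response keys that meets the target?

Information budget: (503 − 310)/95 = 2.0316 bits, so n ≤ 2^2.0316 = 4.089 → at most 4.

4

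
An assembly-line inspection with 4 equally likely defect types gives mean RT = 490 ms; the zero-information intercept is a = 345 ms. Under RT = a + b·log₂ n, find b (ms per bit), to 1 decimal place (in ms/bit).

4 alternatives carry log₂ 4 = 2 bits; the choice cost is 490 − 345 = 145 ms, so b = 145/2 = 72.500 ms/bit.

72.5 ms/bit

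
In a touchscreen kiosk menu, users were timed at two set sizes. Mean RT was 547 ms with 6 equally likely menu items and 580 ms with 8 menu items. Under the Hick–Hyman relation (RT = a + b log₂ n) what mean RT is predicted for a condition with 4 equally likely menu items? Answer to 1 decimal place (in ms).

Solve the two-equation system in a and b:
  b = (580 − 547) / (log₂ 8 − log₂ 6) = 33 / (3 − 2.5850) = 79.511 ms/bit
  a = 547 − 79.511 × 2.5850 = 341.467 ms
Then RT(4) = 341.467 + 79.511 × log₂ 4 = 341.467 + 79.511 × 2 ≈ 500.489 ms.

500.5 ms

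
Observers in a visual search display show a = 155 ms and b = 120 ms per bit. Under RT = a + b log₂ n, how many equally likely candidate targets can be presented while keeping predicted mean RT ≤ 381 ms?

Information budget: (381 − 155)/120 = 1.8833 bits, so n ≤ 2^1.8833 = 3.689 → at most 3.

3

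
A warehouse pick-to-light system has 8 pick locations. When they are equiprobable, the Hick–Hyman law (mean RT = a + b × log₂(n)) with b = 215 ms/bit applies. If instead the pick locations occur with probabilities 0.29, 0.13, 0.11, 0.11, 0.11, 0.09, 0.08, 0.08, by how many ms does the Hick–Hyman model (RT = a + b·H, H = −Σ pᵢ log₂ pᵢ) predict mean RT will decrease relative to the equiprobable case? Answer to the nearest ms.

Equiprobable entropy H₀ = log₂ 8 = 3.0000 bits.
Skewed entropy H = −Σ pᵢ log₂ pᵢ = 2.8471 bits.
ΔRT = b·(H₀ − H) = 215 × 0.1529 = 32.88 ms.

33 ms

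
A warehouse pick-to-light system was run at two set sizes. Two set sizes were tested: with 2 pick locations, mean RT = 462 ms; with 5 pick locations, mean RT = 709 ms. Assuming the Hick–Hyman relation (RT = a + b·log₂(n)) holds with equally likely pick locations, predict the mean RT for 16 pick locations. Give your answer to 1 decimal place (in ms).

Solve the two-equation system in a and b:
  b = (709 − 462) / (log₂ 5 − log₂ 2) = 247 / (2.3219 − 1) = 186.848 ms/bit
  a = 462 − 186.848 × 1 = 275.152 ms
Then RT(16) = 275.152 + 186.848 × log₂ 16 = 275.152 + 186.848 × 4 ≈ 1022.545 ms.

1022.5 ms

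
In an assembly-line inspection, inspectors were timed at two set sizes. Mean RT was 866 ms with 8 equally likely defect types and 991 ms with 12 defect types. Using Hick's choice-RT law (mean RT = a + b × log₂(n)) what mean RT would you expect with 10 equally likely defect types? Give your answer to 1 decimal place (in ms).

934.8 ms

Fit slope and intercept:
  b = (991 − 866) / (log₂ 12 − log₂ 8) = 125 / (3.5850 − 3) = 213.689 ms/bit
  a = 866 − 213.689 × 3 = 224.933 ms
Then RT(10) = 224.933 + 213.689 × log₂ 10 = 224.933 + 213.689 × 3.3219 ≈ 934.792 ms.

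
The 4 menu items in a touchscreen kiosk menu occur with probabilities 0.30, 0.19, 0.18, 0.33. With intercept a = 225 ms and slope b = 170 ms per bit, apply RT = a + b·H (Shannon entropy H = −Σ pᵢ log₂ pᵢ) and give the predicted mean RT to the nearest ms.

H = 0.30·log₂(1/0.30) + 0.19·log₂(1/0.19) + 0.18·log₂(1/0.18) + 0.33·log₂(1/0.33) = 1.9494 bits.
RT = 225 + 170 × 1.9494 = 556.41 ms.

556 ms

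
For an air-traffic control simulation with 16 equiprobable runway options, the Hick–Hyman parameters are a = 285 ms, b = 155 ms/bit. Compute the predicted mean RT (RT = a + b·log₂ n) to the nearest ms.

log₂(16) = 4 bits, so RT = 285 + 155 × 4 ≈ 905.000 ms.

905 ms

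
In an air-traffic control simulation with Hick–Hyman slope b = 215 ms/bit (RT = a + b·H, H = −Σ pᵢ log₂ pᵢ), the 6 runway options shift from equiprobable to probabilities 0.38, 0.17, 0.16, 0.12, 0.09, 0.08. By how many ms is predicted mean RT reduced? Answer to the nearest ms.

Equiprobable entropy H₀ = log₂ 6 = 2.5850 bits.
Skewed entropy H = −Σ pᵢ log₂ pᵢ = 2.3593 bits.
ΔRT = b·(H₀ − H) = 215 × 0.2257 = 48.52 ms.

49 ms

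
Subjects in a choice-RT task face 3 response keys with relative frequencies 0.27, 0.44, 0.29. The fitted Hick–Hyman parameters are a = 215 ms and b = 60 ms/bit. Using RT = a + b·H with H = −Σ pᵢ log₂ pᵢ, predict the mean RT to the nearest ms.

H = 0.27·log₂(1/0.27) + 0.44·log₂(1/0.44) + 0.29·log₂(1/0.29) = 1.5491 bits.
RT = 215 + 60 × 1.5491 = 307.94 ms.

308 ms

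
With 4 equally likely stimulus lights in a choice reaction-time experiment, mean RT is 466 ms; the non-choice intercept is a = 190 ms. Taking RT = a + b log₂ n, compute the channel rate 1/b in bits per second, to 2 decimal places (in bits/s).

7.25 bits/s

Choice component = 466 − 190 = 276 ms over log₂(4) = 2 bits.
b = 276 / 2 = 138.000 ms/bit, so 1/b = 7.246 bits/s.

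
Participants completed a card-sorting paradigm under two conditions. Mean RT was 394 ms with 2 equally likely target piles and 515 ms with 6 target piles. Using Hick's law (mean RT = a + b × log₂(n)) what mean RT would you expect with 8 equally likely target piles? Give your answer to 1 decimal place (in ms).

546.7 ms

RT is linear in log₂ n, so two points fix the line:
  b = (515 − 394) / (log₂ 6 − log₂ 2) = 121 / (2.5850 − 1) = 76.343 ms/bit
  a = 394 − 76.343 × 1 = 317.657 ms
Then RT(8) = 317.657 + 76.343 × log₂ 8 = 317.657 + 76.343 × 3 ≈ 546.685 ms.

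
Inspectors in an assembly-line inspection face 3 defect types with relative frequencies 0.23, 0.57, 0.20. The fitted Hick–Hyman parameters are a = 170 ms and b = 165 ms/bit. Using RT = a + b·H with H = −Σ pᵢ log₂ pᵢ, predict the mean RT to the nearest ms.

H = 0.23·log₂(1/0.23) + 0.57·log₂(1/0.57) + 0.20·log₂(1/0.20) = 1.4143 bits.
RT = 170 + 165 × 1.4143 = 403.36 ms.

403 ms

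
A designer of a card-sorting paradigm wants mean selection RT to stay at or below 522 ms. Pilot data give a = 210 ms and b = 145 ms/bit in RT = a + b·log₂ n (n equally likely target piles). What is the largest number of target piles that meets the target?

4

Information budget: (522 − 210)/145 = 2.1517 bits, so n ≤ 2^2.1517 = 4.444 → at most 4.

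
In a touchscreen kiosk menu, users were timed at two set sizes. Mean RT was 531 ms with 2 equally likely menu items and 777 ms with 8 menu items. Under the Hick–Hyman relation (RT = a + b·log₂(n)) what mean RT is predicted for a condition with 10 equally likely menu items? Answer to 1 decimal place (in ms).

Solve the two-equation system in a and b:
  b = (777 − 531) / (log₂ 8 − log₂ 2) = 246 / (3 − 1) = 123.000 ms/bit
  a = 531 − 123.000 × 1 = 408.000 ms
Then RT(10) = 408.000 + 123.000 × log₂ 10 = 408.000 + 123.000 × 3.3219 ≈ 816.597 ms.

816.6 ms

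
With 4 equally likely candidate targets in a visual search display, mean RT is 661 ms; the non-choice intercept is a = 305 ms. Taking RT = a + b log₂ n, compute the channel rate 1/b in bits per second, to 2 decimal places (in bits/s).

5.62 bits/s

b = (661 − 305)/log₂ 4 = 356/2 = 178.000 ms per bit = 0.17800 s/bit; the reciprocal is 5.618 bits/s.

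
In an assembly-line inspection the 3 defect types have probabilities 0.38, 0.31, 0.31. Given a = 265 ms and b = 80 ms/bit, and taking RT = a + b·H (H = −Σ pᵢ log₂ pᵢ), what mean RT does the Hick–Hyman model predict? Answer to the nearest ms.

391 ms

H = 0.38·log₂(1/0.38) + 0.31·log₂(1/0.31) + 0.31·log₂(1/0.31) = 1.5780 bits.
RT = 265 + 80 × 1.5780 = 391.24 ms.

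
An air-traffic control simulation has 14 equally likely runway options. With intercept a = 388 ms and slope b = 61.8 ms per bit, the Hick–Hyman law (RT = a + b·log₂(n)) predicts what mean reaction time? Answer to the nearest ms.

623 ms

log₂(14) = 3.8074 bits, so RT = 388 + 61.8 × 3.8074 ≈ 623.295 ms.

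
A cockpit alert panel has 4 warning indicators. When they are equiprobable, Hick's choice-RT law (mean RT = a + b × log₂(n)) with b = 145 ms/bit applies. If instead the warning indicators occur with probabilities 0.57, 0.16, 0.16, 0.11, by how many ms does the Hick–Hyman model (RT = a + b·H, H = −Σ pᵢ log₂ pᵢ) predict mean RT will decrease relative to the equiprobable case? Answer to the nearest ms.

The RT saving is b·ΔH. Equiprobable H₀ = log₂(4) = 2.0000 bits; with the given probabilities H = 1.6586 bits.
b·(H₀ − H) = 145 × (2.0000 − 1.6586) = 49.51 ms.

50 ms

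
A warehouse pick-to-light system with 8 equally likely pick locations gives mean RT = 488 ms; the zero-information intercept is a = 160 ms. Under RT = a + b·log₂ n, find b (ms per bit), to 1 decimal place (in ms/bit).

109.3 ms/bit

log₂(8) = 3 bits.
b = (RT − a)/log₂ n = (488 − 160) / 3 = 109.333 ms/bit.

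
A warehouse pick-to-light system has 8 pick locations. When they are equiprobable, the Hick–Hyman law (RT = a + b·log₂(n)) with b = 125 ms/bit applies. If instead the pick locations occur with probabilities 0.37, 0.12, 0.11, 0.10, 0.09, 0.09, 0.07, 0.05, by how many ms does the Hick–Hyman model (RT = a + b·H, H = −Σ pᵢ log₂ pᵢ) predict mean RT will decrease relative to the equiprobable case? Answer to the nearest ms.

The RT saving is b·ΔH. Equiprobable H₀ = log₂(8) = 3.0000 bits; with the given probabilities H = 2.6902 bits.
b·(H₀ − H) = 125 × (3.0000 − 2.6902) = 38.72 ms.

39 ms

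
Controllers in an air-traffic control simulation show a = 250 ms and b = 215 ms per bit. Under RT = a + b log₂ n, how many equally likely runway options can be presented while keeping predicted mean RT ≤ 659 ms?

3

215·log₂ n ≤ 659 − 250 = 409, giving log₂ n ≤ 1.9023 and n ≤ 3.738. The largest whole number is 3.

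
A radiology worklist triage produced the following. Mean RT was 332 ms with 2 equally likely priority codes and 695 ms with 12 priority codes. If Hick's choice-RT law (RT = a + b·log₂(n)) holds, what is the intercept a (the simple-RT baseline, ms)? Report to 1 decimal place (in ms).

191.6 ms

Slope: b = (695 − 332) / (log₂ 12 − log₂ 2) = 363/2.5850 = 140.428 ms/bit.
Intercept: a = 332 − 140.428·log₂(2) = 191.572 ms.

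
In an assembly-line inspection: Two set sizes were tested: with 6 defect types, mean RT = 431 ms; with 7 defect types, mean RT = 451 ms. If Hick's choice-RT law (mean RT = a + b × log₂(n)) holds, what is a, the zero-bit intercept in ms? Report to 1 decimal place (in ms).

198.5 ms

The slope on a log₂ axis is (451 − 431) / (2.8074 − 2.5850) = 89.931 ms/bit.
a = RT₁ − b·log₂ n₁ = 431 − 89.931 × 2.5850 = 198.531 ms.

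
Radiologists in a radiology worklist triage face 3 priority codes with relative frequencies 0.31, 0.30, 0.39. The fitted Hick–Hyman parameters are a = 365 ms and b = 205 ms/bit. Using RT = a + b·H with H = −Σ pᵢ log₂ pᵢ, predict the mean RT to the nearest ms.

Entropy contributions −pᵢ log₂ pᵢ: 0.5238, 0.5211, 0.5298; sum H = 1.5747 bits.
RT = a + bH = 365 + 205·1.5747 = 687.81 ms.

688 ms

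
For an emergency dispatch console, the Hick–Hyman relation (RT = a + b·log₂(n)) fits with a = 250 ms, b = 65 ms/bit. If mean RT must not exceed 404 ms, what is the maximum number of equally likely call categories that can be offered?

5

65·log₂ n ≤ 404 − 250 = 154, giving log₂ n ≤ 2.3692 and n ≤ 5.167. The largest whole number is 5.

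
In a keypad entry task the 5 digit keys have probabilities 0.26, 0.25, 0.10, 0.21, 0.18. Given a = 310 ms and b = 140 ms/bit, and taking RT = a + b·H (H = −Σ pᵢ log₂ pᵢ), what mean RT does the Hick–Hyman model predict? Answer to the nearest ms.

626 ms

H = 0.26·log₂(1/0.26) + 0.25·log₂(1/0.25) + 0.10·log₂(1/0.10) + 0.21·log₂(1/0.21) + 0.18·log₂(1/0.18) = 2.2556 bits.
RT = 310 + 140 × 2.2556 = 625.79 ms.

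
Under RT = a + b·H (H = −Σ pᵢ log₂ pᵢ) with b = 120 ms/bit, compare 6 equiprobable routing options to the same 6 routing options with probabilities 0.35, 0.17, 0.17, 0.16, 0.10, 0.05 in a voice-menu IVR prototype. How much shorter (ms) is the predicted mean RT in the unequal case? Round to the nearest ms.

The RT saving is b·ΔH. Equiprobable H₀ = log₂(6) = 2.5850 bits; with the given probabilities H = 2.3706 bits.
b·(H₀ − H) = 120 × (2.5850 − 2.3706) = 25.73 ms.

26 ms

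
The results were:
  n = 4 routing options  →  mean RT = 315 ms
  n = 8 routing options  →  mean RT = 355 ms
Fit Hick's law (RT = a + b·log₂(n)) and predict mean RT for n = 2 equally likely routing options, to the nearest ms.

275 ms

With log₂ n on the abscissa the relation is linear; from the two conditions:
  b = (355 − 315) / (log₂ 8 − log₂ 4) = 40 / (3 − 2) = 40 ms/bit
  a = 315 − 40 × 2 = 235 ms
Then RT(2) = 235 + 40 × log₂ 2 = 235 + 40 × 1 ≈ 275.000 ms.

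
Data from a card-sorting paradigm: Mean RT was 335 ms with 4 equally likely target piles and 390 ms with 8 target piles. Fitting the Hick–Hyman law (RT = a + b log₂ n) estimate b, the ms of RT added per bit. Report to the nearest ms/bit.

b = (RT₂ − RT₁)/(log₂ n₂ − log₂ n₁) = (390 − 335)/(3 − 2) = 55 ms/bit.

55 ms/bit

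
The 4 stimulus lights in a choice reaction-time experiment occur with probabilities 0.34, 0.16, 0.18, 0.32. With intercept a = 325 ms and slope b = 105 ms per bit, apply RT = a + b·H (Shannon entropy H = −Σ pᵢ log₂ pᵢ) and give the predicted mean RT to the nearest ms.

Entropy contributions −pᵢ log₂ pᵢ: 0.5292, 0.4230, 0.4453, 0.5260; sum H = 1.9235 bits.
RT = a + bH = 325 + 105·1.9235 = 526.97 ms.

527 ms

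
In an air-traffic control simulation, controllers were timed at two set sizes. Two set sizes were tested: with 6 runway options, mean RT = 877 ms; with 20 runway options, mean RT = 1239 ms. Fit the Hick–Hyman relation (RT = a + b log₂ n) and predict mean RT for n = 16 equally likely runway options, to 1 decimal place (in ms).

1171.9 ms

RT is linear in log₂ n, so two points fix the line:
  b = (1239 − 877) / (log₂ 20 − log₂ 6) = 362 / (4.3219 − 2.5850) = 208.409 ms/bit
  a = 877 − 208.409 × 2.5850 = 338.269 ms
Then RT(16) = 338.269 + 208.409 × log₂ 16 = 338.269 + 208.409 × 4 ≈ 1171.907 ms.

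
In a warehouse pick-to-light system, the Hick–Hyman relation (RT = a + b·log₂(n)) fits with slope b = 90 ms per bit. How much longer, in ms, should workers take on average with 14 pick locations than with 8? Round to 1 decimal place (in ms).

ΔRT = (a + b log₂ n₂) − (a + b log₂ n₁) = b·(log₂ n₂ − log₂ n₁).
log₂(14) − log₂(8) = 3.8074 − 3 = 0.8074.
ΔRT = 90 × 0.8074 = 72.662 ms.

72.7 ms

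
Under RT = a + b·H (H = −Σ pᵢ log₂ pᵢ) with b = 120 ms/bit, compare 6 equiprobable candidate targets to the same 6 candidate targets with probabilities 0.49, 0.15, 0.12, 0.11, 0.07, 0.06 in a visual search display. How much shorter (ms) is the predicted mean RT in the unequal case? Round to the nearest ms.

53 ms

Equiprobable entropy H₀ = log₂ 6 = 2.5850 bits.
Skewed entropy H = −Σ pᵢ log₂ pᵢ = 2.1443 bits.
ΔRT = b·(H₀ − H) = 120 × 0.4407 = 52.88 ms.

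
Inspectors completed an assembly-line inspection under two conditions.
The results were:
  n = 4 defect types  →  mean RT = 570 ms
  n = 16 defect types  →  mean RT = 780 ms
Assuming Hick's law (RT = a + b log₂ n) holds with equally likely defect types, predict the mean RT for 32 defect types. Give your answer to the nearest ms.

RT is linear in log₂ n, so two points fix the line:
  b = (780 − 570) / (log₂ 16 − log₂ 4) = 210 / (4 − 2) = 105 ms/bit
  a = 570 − 105 × 2 = 360 ms
Then RT(32) = 360 + 105 × log₂ 32 = 360 + 105 × 5 ≈ 885.000 ms.

885 ms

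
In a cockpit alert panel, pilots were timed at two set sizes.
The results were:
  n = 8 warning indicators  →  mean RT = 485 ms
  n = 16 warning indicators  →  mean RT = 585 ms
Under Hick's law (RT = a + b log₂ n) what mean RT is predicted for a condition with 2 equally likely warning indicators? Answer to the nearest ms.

285 ms

With log₂ n on the abscissa the relation is linear; from the two conditions:
  b = (585 − 485) / (log₂ 16 − log₂ 8) = 100 / (4 − 3) = 100 ms/bit
  a = 485 − 100 × 3 = 185 ms
Then RT(2) = 185 + 100 × log₂ 2 = 185 + 100 × 1 ≈ 285.000 ms.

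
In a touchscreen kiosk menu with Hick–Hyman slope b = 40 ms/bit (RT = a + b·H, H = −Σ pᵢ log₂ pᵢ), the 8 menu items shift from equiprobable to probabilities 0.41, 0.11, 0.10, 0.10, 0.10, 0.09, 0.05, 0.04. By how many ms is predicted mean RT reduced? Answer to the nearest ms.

The RT saving is b·ΔH. Equiprobable H₀ = log₂(8) = 3.0000 bits; with the given probabilities H = 2.5888 bits.
b·(H₀ − H) = 40 × (3.0000 − 2.5888) = 16.45 ms.

16 ms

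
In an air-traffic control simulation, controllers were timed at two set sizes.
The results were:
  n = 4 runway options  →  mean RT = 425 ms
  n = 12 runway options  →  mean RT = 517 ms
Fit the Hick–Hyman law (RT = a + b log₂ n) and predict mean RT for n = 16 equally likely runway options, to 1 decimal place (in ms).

Fit slope and intercept:
  b = (517 − 425) / (log₂ 12 − log₂ 4) = 92 / (3.5850 − 2) = 58.046 ms/bit
  a = 425 − 58.046 × 2 = 308.909 ms
Then RT(16) = 308.909 + 58.046 × log₂ 16 = 308.909 + 58.046 × 4 ≈ 541.091 ms.

541.1 ms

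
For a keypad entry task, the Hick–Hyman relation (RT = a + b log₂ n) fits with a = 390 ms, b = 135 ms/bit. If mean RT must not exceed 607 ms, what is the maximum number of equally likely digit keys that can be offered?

3

Set 390 + 135·log₂ n ≤ 607 → log₂ n ≤ (607 − 390)/135 = 1.6074.
So n ≤ 2^1.6074 = 3.047; the largest integer n is 3.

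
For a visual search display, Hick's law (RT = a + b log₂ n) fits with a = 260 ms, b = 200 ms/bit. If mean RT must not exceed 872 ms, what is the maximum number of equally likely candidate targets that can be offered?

8

Information budget: (872 − 260)/200 = 3.0600 bits, so n ≤ 2^3.0600 = 8.340 → at most 8.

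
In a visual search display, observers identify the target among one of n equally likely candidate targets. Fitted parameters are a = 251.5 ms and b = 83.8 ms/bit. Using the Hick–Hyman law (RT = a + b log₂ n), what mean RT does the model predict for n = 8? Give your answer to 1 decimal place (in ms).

log₂(8) = 3 bits, so RT = 251.5 + 83.8 × 3 ≈ 502.900 ms.

502.9 ms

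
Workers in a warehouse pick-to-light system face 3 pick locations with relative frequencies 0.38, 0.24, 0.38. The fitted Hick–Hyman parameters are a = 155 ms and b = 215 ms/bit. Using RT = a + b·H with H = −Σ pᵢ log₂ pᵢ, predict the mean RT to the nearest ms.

489 ms

Entropy contributions −pᵢ log₂ pᵢ: 0.5305, 0.4941, 0.5305; sum H = 1.5550 bits.
RT = a + bH = 155 + 215·1.5550 = 489.33 ms.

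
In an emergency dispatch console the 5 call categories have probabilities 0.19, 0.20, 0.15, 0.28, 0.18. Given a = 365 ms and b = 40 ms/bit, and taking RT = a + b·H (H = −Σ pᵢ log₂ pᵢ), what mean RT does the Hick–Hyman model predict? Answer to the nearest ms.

Entropy contributions −pᵢ log₂ pᵢ: 0.4552, 0.4644, 0.4105, 0.5142, 0.4453; sum H = 2.2897 bits.
RT = a + bH = 365 + 40·2.2897 = 456.59 ms.

457 ms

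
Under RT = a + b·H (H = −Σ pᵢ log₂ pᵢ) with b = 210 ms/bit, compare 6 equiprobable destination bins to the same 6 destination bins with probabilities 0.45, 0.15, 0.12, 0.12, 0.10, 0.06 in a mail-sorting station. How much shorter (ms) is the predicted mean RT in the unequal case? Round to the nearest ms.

The RT saving is b·ΔH. Equiprobable H₀ = log₂(6) = 2.5850 bits; with the given probabilities H = 2.2388 bits.
b·(H₀ − H) = 210 × (2.5850 − 2.2388) = 72.69 ms.

73 ms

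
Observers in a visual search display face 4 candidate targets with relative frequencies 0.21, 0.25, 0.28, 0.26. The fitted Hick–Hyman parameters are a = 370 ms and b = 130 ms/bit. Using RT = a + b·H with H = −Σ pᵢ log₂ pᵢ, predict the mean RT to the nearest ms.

Entropy contributions −pᵢ log₂ pᵢ: 0.4728, 0.5000, 0.5142, 0.5053; sum H = 1.9923 bits.
RT = a + bH = 370 + 130·1.9923 = 629.00 ms.

629 ms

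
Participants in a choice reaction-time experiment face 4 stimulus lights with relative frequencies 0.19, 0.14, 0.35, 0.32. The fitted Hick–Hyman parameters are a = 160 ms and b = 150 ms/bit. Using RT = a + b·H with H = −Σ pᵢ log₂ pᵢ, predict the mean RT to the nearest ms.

Entropy contributions −pᵢ log₂ pᵢ: 0.4552, 0.3971, 0.5301, 0.5260; sum H = 1.9085 bits.
RT = a + bH = 160 + 150·1.9085 = 446.27 ms.

446 ms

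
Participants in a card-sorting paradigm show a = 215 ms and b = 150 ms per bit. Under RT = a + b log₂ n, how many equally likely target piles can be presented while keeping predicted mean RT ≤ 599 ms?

150·log₂ n ≤ 599 − 215 = 384, giving log₂ n ≤ 2.5600 and n ≤ 5.897. The largest whole number is 5.

5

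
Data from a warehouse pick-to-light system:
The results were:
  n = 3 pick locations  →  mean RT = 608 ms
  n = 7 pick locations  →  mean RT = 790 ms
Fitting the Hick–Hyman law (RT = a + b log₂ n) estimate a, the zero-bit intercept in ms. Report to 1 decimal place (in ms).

The slope on a log₂ axis is (790 − 608) / (2.8074 − 1.5850) = 148.888 ms/bit.
a = RT₁ − b·log₂ n₁ = 608 − 148.888 × 1.5850 = 372.018 ms.

372.0 ms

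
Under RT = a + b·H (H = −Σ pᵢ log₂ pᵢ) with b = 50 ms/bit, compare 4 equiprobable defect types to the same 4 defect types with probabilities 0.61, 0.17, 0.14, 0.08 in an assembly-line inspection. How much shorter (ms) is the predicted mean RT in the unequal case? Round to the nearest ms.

The RT saving is b·ΔH. Equiprobable H₀ = log₂(4) = 2.0000 bits; with the given probabilities H = 1.5582 bits.
b·(H₀ − H) = 50 × (2.0000 − 1.5582) = 22.09 ms.

22 ms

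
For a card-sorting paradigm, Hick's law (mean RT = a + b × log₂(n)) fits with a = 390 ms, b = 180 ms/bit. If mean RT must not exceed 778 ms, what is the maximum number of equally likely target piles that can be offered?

4

Set 390 + 180·log₂ n ≤ 778 → log₂ n ≤ (778 − 390)/180 = 2.1556.
So n ≤ 2^2.1556 = 4.455; the largest integer n is 4.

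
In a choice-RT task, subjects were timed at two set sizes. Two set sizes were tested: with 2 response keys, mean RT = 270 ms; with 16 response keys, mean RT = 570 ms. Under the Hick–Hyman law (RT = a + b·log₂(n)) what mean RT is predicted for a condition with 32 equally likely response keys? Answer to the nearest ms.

670 ms

Fit slope and intercept:
  b = (570 − 270) / (log₂ 16 − log₂ 2) = 300 / (4 − 1) = 100 ms/bit
  a = 270 − 100 × 1 = 170 ms
Then RT(32) = 170 + 100 × log₂ 32 = 170 + 100 × 5 ≈ 670.000 ms.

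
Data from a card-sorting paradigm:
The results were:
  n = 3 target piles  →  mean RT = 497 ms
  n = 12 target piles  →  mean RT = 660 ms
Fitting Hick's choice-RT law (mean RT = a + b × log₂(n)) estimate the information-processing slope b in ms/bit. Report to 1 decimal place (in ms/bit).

81.5 ms/bit

Slope: b = (660 − 497) / (log₂ 12 − log₂ 3) = 163/2.0000 = 81.500 ms/bit.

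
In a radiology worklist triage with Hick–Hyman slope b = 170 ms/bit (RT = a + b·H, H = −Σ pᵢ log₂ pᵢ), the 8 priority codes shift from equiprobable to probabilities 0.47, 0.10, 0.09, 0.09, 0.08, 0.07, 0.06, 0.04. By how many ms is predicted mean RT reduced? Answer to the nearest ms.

Equiprobable entropy H₀ = log₂ 8 = 3.0000 bits.
Skewed entropy H = −Σ pᵢ log₂ pᵢ = 2.4588 bits.
ΔRT = b·(H₀ − H) = 170 × 0.5412 = 92.00 ms.

92 ms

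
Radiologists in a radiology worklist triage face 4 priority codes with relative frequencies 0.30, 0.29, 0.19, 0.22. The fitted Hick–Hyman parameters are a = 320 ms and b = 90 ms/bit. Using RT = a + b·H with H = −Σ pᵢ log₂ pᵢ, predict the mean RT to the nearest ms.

498 ms

Entropy contributions −pᵢ log₂ pᵢ: 0.5211, 0.5179, 0.4552, 0.4806; sum H = 1.9748 bits.
RT = a + bH = 320 + 90·1.9748 = 497.73 ms.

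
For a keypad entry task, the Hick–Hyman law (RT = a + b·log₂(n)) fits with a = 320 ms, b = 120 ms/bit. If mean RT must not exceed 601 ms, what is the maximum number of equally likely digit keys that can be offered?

Information budget: (601 − 320)/120 = 2.3417 bits, so n ≤ 2^2.3417 = 5.069 → at most 5.

5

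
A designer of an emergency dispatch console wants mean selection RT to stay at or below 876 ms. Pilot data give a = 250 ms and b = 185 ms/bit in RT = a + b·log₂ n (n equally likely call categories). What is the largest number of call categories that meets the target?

Information budget: (876 − 250)/185 = 3.3838 bits, so n ≤ 2^3.3838 = 10.438 → at most 10.

10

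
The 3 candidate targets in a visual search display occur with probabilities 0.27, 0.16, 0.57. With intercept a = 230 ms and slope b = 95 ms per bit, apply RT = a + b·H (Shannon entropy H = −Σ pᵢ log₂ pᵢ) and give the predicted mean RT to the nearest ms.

363 ms

H = 0.27·log₂(1/0.27) + 0.16·log₂(1/0.16) + 0.57·log₂(1/0.57) = 1.3953 bits.
RT = 230 + 95 × 1.3953 = 362.55 ms.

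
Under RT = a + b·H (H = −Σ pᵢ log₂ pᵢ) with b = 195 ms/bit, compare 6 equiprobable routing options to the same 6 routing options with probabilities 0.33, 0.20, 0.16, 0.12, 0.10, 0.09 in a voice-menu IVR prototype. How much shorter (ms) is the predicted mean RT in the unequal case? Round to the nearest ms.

Equiprobable entropy H₀ = log₂ 6 = 2.5850 bits.
Skewed entropy H = −Σ pᵢ log₂ pᵢ = 2.4271 bits.
ΔRT = b·(H₀ − H) = 195 × 0.1578 = 30.78 ms.

31 ms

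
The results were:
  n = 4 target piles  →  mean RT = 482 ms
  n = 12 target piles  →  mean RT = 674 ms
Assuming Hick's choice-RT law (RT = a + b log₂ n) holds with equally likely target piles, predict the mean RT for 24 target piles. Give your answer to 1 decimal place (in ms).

With log₂ n on the abscissa the relation is linear; from the two conditions:
  b = (674 − 482) / (log₂ 12 − log₂ 4) = 192 / (3.5850 − 2) = 121.139 ms/bit
  a = 482 − 121.139 × 2 = 239.723 ms
Then RT(24) = 239.723 + 121.139 × log₂ 24 = 239.723 + 121.139 × 4.5850 ≈ 795.139 ms.

795.1 ms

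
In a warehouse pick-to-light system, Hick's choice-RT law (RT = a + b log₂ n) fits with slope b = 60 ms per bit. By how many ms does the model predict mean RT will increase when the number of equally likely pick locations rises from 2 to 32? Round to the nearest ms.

ΔRT = (a + b log₂ n₂) − (a + b log₂ n₁) = b·(log₂ n₂ − log₂ n₁).
log₂(32) − log₂(2) = log₂(32/2) = log₂(16) = 4.
ΔRT = 60 × 4.0000 = 240.000 ms.

240 ms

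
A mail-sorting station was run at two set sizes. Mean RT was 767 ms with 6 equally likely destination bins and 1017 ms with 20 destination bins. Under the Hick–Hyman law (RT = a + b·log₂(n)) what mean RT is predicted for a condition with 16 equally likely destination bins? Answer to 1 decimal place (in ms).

970.7 ms

With log₂ n on the abscissa the relation is linear; from the two conditions:
  b = (1017 − 767) / (log₂ 20 − log₂ 6) = 250 / (4.3219 − 2.5850) = 143.929 ms/bit
  a = 767 − 143.929 × 2.5850 = 394.949 ms
Then RT(16) = 394.949 + 143.929 × log₂ 16 = 394.949 + 143.929 × 4 ≈ 970.665 ms.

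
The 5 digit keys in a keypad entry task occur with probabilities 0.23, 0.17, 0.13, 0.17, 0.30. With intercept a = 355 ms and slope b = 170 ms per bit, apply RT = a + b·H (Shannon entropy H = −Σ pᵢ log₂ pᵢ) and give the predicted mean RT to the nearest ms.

739 ms

Entropy contributions −pᵢ log₂ pᵢ: 0.4877, 0.4346, 0.3826, 0.4346, 0.5211; sum H = 2.2606 bits.
RT = a + bH = 355 + 170·2.2606 = 739.30 ms.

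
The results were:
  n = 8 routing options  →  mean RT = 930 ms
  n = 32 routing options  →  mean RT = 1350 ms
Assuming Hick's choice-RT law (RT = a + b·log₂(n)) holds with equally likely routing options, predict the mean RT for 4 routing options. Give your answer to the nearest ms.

720 ms

Fit slope and intercept:
  b = (1350 − 930) / (log₂ 32 − log₂ 8) = 420 / (5 − 3) = 210 ms/bit
  a = 930 − 210 × 3 = 300 ms
Then RT(4) = 300 + 210 × log₂ 4 = 300 + 210 × 2 ≈ 720.000 ms.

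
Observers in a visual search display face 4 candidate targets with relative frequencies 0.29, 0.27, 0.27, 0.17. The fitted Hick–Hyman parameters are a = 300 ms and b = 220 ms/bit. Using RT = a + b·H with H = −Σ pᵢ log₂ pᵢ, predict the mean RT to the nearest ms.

Entropy contributions −pᵢ log₂ pᵢ: 0.5179, 0.5100, 0.5100, 0.4346; sum H = 1.9725 bits.
RT = a + bH = 300 + 220·1.9725 = 733.96 ms.

734 ms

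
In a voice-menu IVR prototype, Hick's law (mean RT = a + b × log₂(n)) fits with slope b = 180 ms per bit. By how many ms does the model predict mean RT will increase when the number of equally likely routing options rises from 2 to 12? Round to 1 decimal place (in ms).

The intercept a cancels: ΔRT = b·(log₂ n₂ − log₂ n₁) = b·log₂(n₂/n₁).
log₂(12) − log₂(2) = 3.5850 − 1 = 2.5850.
ΔRT = 180 × 2.5850 = 465.293 ms.

465.3 ms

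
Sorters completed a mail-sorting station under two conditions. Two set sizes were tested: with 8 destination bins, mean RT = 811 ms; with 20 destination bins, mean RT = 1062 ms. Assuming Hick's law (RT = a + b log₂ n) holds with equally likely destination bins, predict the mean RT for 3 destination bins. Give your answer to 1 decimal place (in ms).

Solve the two-equation system in a and b:
  b = (1062 − 811) / (log₂ 20 − log₂ 8) = 251 / (4.3219 − 3) = 189.874 ms/bit
  a = 811 − 189.874 × 3 = 241.377 ms
Then RT(3) = 241.377 + 189.874 × log₂ 3 = 241.377 + 189.874 × 1.5850 ≈ 542.321 ms.

542.3 ms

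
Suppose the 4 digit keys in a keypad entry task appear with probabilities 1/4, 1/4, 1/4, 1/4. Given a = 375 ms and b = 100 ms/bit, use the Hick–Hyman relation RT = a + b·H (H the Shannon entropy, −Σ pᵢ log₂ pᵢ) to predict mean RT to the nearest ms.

H = −Σ pᵢ log₂ pᵢ = 0.25·2 + 0.25·2 + 0.25·2 + 0.25·2 = 2.000 bits.
RT = 375 + 100 × 2.000 = 575.00 ms.

575 ms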